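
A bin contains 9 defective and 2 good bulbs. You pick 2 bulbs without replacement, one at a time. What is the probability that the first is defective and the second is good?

9/55

Multiply the probability of each draw given the previous ones:
P = 9/11 × 2/10 = 18/110 = 9/55.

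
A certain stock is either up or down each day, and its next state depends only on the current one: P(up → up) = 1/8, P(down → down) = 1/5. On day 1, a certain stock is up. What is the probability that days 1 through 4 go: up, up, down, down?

7/320

Day 1 is given. For each transition, use the conditional probability from the current state:
P(up | up) = 1/8; P(down | up) = 7/8; P(down | down) = 1/5.
P = 1/8 × 7/8 × 1/5 = 7/320.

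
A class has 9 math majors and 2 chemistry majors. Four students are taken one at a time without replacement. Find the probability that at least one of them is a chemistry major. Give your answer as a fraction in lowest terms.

34/55

P(no chemistry majors) = 9/11 × 8/10 × 7/9 × 6/8 = 3024/7920 = 21/55.
P(at least one) = 1 − 21/55 = 34/55.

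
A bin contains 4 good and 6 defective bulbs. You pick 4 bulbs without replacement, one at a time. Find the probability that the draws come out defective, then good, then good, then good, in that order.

1/35

Chain rule:
P = 6/10 × 4/9 × 3/8 × 2/7 = 144/5040 = 1/35.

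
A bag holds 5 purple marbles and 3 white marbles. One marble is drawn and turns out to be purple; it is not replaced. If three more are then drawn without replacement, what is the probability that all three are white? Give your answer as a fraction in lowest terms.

With the first marble removed, 3 white remain out of 7.
P = 3/7 × 2/6 × 1/5 = 6/210 = 1/35.

1/35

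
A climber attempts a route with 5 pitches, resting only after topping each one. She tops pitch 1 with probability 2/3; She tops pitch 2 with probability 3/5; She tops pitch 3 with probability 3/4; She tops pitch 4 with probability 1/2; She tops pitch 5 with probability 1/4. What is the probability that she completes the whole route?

The events are sequential, so multiply the conditional probabilities:
P = 2/3 × 3/5 × 3/4 × 1/2 × 1/4 = 18/480 = 3/80.

3/80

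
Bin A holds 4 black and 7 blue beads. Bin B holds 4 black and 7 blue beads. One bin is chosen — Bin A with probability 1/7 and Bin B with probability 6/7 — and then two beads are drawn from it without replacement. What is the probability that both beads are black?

From Bin A: P(both black) = (4/11)(3/10) = 6/55.
From Bin B: P(both black) = (4/11)(3/10) = 6/55.
Total probability = (1/7)(6/55) + (6/7)(6/55) = 6/55.

6/55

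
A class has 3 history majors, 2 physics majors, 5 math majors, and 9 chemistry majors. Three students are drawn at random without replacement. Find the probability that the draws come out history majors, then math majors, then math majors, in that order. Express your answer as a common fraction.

Multiply the probability of each draw given the previous ones:
P = 3/19 × 5/18 × 4/17 = 60/5814 = 10/969.

10/969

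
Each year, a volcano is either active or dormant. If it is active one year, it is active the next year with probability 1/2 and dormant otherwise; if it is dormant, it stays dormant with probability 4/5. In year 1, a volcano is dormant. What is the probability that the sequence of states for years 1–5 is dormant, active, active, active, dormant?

Year 1 is given. For each transition, use the conditional probability from the current state:
P(active | dormant) = 1/5; P(active | active) = 1/2; P(active | active) = 1/2; P(dormant | active) = 1/2.
P = 1/5 × 1/2 × 1/2 × 1/2 = 1/40.

1/40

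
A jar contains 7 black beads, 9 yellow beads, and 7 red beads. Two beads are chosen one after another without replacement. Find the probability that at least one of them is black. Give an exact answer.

P(no black) = 16/23 × 15/22 = 240/506 = 120/253.
P(at least one) = 1 − 120/253 = 133/253.

133/253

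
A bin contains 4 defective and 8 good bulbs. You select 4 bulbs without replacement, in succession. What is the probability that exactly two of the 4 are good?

One ordering (good drawn first) has probability 8/12 × 7/11 × 4/10 × 3/9 = 672/11880 = 28/495.
There are C(4,2) = 6 such orderings, each equally likely, so P = 6 × 28/495 = 56/165.

56/165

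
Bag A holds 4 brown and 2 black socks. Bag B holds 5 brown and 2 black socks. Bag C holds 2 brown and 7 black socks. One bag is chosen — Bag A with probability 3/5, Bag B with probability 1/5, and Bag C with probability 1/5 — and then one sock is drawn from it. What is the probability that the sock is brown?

From Bag A: P(brown) = 4/6.
From Bag B: P(brown) = 5/7.
From Bag C: P(brown) = 2/9.
Total probability = (3/5)(4/6) + (1/5)(5/7) + (1/5)(2/9) = 37/63.

37/63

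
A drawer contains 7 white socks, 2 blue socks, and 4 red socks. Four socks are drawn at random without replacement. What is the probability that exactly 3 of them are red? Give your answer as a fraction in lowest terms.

36/715

One ordering (red drawn first) has probability 4/13 × 3/12 × 2/11 × 9/10 = 216/17160 = 9/715.
There are C(4,3) = 4 such orderings, each equally likely, so P = 4 × 9/715 = 36/715.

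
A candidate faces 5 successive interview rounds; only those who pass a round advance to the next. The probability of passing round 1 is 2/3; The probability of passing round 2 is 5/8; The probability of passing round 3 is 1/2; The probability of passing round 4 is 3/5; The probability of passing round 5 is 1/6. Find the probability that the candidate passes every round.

Each stage is reached only if all earlier stages succeed, so
P = 2/3 × 5/8 × 1/2 × 3/5 × 1/6 = 30/1440 = 1/48.

1/48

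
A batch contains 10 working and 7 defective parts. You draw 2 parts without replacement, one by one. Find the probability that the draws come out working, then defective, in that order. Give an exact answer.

35/136

Multiply the probability of each draw given the previous ones:
P = 10/17 × 7/16 = 70/272 = 35/136.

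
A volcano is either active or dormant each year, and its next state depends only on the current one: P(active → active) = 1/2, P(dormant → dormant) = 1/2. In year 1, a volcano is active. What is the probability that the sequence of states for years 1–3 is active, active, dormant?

Year 1 is given. For each transition, use the conditional probability from the current state:
P(active | active) = 1/2; P(dormant | active) = 1/2.
P = 1/2 × 1/2 = 1/4.

1/4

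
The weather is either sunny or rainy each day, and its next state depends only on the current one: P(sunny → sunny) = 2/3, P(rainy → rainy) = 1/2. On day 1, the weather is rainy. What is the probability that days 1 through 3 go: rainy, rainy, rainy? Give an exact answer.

1/4

Day 1 is given. For each transition, use the conditional probability from the current state:
P(rainy | rainy) = 1/2; P(rainy | rainy) = 1/2.
P = 1/2 × 1/2 = 1/4.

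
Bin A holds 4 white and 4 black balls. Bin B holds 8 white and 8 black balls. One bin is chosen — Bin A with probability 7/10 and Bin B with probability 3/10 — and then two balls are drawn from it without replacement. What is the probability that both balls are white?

11/50

From Bin A: P(both white) = (4/8)(3/7) = 3/14.
From Bin B: P(both white) = (8/16)(7/15) = 7/30.
Total probability = (7/10)(3/14) + (3/10)(7/30) = 11/50.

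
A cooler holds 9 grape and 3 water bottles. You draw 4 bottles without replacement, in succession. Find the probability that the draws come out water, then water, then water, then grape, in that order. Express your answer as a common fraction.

Multiply the probability of each draw given the previous ones:
P = 3/12 × 2/11 × 1/10 × 9/9 = 54/11880 = 1/220.

1/220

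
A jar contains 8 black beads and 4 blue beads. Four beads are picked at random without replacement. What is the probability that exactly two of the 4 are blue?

56/165

One ordering (blue drawn first) has probability 4/12 × 3/11 × 8/10 × 7/9 = 672/11880 = 28/495.
There are C(4,2) = 6 such orderings, each equally likely, so P = 6 × 28/495 = 56/165.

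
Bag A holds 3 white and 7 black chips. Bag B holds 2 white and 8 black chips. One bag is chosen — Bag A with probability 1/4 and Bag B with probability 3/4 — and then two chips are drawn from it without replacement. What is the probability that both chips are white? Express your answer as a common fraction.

From Bag A: P(both white) = (3/10)(2/9) = 1/15.
From Bag B: P(both white) = (2/10)(1/9) = 1/45.
Total probability = (1/4)(1/15) + (3/4)(1/45) = 1/30.

1/30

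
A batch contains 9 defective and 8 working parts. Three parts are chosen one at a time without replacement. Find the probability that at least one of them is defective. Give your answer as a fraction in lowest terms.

78/85

P(no defective) = 8/17 × 7/16 × 6/15 = 336/4080 = 7/85.
P(at least one) = 1 − 7/85 = 78/85.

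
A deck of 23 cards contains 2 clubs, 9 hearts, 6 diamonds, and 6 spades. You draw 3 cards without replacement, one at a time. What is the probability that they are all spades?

P(all spades) = 6/23 × 5/22 × 4/21 = 120/10626 = 20/1771.

20/1771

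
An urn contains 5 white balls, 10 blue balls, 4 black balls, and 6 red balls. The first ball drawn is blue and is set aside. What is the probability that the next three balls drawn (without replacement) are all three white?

5/1012

With the first ball removed, 5 white remain out of 24.
P = 5/24 × 4/23 × 3/22 = 60/12144 = 5/1012.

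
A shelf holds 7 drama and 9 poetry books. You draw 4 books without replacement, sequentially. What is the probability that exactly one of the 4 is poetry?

One ordering (poetry drawn first) has probability 9/16 × 7/15 × 6/14 × 5/13 = 1890/43680 = 9/208.
There are C(4,1) = 4 such orderings, each equally likely, so P = 4 × 9/208 = 9/52.

9/52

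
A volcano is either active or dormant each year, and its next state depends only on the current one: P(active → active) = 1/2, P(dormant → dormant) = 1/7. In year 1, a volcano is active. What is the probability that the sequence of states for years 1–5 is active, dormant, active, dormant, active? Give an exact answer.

9/49

Year 1 is given. For each transition, use the conditional probability from the current state:
P(dormant | active) = 1/2; P(active | dormant) = 6/7; P(dormant | active) = 1/2; P(active | dormant) = 6/7.
P = 1/2 × 6/7 × 1/2 × 6/7 = 36/196 = 9/49.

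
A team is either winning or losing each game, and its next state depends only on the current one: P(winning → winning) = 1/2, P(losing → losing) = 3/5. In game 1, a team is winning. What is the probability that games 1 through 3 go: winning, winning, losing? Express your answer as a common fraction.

1/4

Game 1 is given. For each transition, use the conditional probability from the current state:
P(winning | winning) = 1/2; P(losing | winning) = 1/2.
P = 1/2 × 1/2 = 1/4.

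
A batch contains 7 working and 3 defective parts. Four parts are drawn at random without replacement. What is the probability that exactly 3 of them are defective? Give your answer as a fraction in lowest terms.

1/30

One ordering (defective drawn first) has probability 3/10 × 2/9 × 1/8 × 7/7 = 42/5040 = 1/120.
There are C(4,3) = 4 such orderings, each equally likely, so P = 4 × 1/120 = 1/30.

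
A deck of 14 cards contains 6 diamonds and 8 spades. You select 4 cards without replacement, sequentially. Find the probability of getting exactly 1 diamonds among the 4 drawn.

One ordering (a diamond drawn first) has probability 6/14 × 8/13 × 7/12 × 6/11 = 2016/24024 = 12/143.
There are C(4,1) = 4 such orderings, each equally likely, so P = 4 × 12/143 = 48/143.

48/143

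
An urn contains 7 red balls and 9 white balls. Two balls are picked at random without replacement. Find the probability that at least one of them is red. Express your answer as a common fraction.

7/10

P(no red) = 9/16 × 8/15 = 72/240 = 3/10.
P(at least one) = 1 − 3/10 = 7/10.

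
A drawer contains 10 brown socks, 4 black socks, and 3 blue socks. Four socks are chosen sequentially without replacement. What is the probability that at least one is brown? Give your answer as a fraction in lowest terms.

P(no brown) = 7/17 × 6/16 × 5/15 × 4/14 = 840/57120 = 1/68.
P(at least one) = 1 − 1/68 = 67/68.

67/68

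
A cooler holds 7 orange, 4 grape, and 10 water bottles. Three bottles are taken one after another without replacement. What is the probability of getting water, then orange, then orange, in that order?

Each draw changes the counts, so multiply the conditional probabilities along the sequence:
P = 10/21 × 7/20 × 6/19 = 420/7980 = 1/19.

1/19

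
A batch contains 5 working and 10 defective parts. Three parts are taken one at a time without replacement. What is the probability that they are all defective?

P = 10/15 × 9/14 × 8/13 = 720/2730 = 24/91.

24/91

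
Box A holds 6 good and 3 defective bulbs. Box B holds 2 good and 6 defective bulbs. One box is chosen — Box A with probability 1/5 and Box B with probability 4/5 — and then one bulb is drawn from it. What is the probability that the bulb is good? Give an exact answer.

From Box A: P(good) = 6/9.
From Box B: P(good) = 2/8.
Total probability = (1/5)(6/9) + (4/5)(2/8) = 1/3.

1/3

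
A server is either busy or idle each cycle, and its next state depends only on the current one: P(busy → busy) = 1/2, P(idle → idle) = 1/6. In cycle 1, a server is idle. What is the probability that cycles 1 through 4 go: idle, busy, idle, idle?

Cycle 1 is given. For each transition, use the conditional probability from the current state:
P(busy | idle) = 5/6; P(idle | busy) = 1/2; P(idle | idle) = 1/6.
P = 5/6 × 1/2 × 1/6 = 5/72.

5/72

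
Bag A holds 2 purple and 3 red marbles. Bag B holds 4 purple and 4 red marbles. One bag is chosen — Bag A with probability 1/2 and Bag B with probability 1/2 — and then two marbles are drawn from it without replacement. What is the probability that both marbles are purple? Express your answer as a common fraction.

11/70

From Bag A: P(both purple) = (2/5)(1/4) = 1/10.
From Bag B: P(both purple) = (4/8)(3/7) = 3/14.
Total probability = (1/2)(1/10) + (1/2)(3/14) = 11/70.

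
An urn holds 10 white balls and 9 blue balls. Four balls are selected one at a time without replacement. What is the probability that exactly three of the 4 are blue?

One ordering (blue drawn first) has probability 9/19 × 8/18 × 7/17 × 10/16 = 5040/93024 = 35/646.
There are C(4,3) = 4 such orderings, each equally likely, so P = 4 × 35/646 = 70/323.

70/323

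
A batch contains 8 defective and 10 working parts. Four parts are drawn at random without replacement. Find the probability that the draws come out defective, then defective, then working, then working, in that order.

7/102

Each draw changes the counts, so multiply the conditional probabilities along the sequence:
P = 8/18 × 7/17 × 10/16 × 9/15 = 5040/73440 = 7/102.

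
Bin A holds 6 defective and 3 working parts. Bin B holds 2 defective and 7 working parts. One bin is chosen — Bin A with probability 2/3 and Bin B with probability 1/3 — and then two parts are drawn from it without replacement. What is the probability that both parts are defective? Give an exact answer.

31/108

From Bin A: P(both defective) = (6/9)(5/8) = 5/12.
From Bin B: P(both defective) = (2/9)(1/8) = 1/36.
Total probability = (2/3)(5/12) + (1/3)(1/36) = 31/108.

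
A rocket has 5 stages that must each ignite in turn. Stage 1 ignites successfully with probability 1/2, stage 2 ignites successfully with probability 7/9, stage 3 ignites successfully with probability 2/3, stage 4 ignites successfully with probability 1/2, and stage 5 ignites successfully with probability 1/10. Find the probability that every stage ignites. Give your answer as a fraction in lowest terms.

7/540

Multiplying along the chain,
P = 1/2 × 7/9 × 2/3 × 1/2 × 1/10 = 14/1080 = 7/540.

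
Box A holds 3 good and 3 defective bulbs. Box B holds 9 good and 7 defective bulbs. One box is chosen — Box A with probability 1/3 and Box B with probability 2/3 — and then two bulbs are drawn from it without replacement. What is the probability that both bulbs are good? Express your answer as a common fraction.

From Box A: P(both good) = (3/6)(2/5) = 1/5.
From Box B: P(both good) = (9/16)(8/15) = 3/10.
Total probability = (1/3)(1/5) + (2/3)(3/10) = 4/15.

4/15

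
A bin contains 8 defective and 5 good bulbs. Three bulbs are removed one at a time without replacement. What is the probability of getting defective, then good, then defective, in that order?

Multiply the probability of each draw given the previous ones:
P = 8/13 × 5/12 × 7/11 = 280/1716 = 70/429.

70/429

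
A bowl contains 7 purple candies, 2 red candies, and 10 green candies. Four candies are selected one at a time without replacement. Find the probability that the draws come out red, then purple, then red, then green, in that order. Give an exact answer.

Multiply the probability of each draw given the previous ones:
P = 2/19 × 7/18 × 1/17 × 10/16 = 140/93024 = 35/23256.

35/23256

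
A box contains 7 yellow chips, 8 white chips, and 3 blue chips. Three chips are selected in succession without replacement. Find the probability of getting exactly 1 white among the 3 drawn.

15/34

One ordering (white drawn first) has probability 8/18 × 10/17 × 9/16 = 720/4896 = 5/34.
There are C(3,1) = 3 such orderings, each equally likely, so P = 3 × 5/34 = 15/34.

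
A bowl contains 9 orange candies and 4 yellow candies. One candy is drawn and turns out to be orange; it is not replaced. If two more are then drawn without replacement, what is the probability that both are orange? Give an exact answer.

14/33

After the first draw, 8 of the remaining 12 candies are orange.
P = 8/12 × 7/11 = 56/132 = 14/33.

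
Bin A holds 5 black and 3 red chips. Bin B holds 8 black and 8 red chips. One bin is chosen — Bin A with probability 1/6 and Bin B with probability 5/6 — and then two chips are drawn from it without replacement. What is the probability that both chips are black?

16/63

From Bin A: P(both black) = (5/8)(4/7) = 5/14.
From Bin B: P(both black) = (8/16)(7/15) = 7/30.
Total probability = (1/6)(5/14) + (5/6)(7/30) = 16/63.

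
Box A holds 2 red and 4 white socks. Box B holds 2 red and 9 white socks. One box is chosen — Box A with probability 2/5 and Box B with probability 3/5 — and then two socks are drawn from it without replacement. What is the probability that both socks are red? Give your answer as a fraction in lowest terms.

From Box A: P(both red) = (2/6)(1/5) = 1/15.
From Box B: P(both red) = (2/11)(1/10) = 1/55.
Total probability = (2/5)(1/15) + (3/5)(1/55) = 31/825.

31/825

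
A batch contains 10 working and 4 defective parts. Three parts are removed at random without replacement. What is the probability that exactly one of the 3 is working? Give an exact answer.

15/91

One ordering (working drawn first) has probability 10/14 × 4/13 × 3/12 = 120/2184 = 5/91.
There are C(3,1) = 3 such orderings, each equally likely, so P = 3 × 5/91 = 15/91.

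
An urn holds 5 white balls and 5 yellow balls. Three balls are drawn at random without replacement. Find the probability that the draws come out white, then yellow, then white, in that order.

5/36

Chain rule:
P = 5/10 × 5/9 × 4/8 = 100/720 = 5/36.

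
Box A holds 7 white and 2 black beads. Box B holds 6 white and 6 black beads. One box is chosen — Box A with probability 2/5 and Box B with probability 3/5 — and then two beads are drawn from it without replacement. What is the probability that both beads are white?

From Box A: P(both white) = (7/9)(6/8) = 7/12.
From Box B: P(both white) = (6/12)(5/11) = 5/22.
Total probability = (2/5)(7/12) + (3/5)(5/22) = 61/165.

61/165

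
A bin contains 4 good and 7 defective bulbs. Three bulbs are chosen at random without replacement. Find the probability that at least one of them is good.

26/33

P(no good) = 7/11 × 6/10 × 5/9 = 210/990 = 7/33.
P(at least one) = 1 − 7/33 = 26/33.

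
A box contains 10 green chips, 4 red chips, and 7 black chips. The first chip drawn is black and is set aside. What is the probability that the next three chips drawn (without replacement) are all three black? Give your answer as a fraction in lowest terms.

1/57

With the first chip removed, 6 black remain out of 20.
P = 6/20 × 5/19 × 4/18 = 120/6840 = 1/57.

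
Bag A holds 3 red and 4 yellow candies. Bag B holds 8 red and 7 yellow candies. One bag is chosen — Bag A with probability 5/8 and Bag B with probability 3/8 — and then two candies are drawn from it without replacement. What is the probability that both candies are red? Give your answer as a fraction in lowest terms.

From Bag A: P(both red) = (3/7)(2/6) = 1/7.
From Bag B: P(both red) = (8/15)(7/14) = 4/15.
Total probability = (5/8)(1/7) + (3/8)(4/15) = 53/280.

53/280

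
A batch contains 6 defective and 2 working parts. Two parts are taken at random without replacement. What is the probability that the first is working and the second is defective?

Chain rule:
P = 2/8 × 6/7 = 12/56 = 3/14.

3/14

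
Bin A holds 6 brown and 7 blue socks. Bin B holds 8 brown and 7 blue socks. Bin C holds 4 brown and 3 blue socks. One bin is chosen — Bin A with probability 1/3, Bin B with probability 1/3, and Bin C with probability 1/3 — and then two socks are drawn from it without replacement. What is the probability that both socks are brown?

From Bin A: P(both brown) = (6/13)(5/12) = 5/26.
From Bin B: P(both brown) = (8/15)(7/14) = 4/15.
From Bin C: P(both brown) = (4/7)(3/6) = 2/7.
Total probability = (1/3)(5/26) + (1/3)(4/15) + (1/3)(2/7) = 2033/8190.

2033/8190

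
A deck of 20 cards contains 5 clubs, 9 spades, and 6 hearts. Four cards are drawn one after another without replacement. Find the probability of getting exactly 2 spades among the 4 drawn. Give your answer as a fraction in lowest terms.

One ordering (spades drawn first) has probability 9/20 × 8/19 × 11/18 × 10/17 = 7920/116280 = 22/323.
There are C(4,2) = 6 such orderings, each equally likely, so P = 6 × 22/323 = 132/323.

132/323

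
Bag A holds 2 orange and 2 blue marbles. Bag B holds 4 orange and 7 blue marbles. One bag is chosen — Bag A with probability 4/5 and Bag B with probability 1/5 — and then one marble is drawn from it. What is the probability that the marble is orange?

26/55

From Bag A: P(orange) = 2/4.
From Bag B: P(orange) = 4/11.
Total probability = (4/5)(2/4) + (1/5)(4/11) = 26/55.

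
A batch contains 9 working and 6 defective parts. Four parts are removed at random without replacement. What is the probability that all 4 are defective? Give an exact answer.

P(all defective) = 6/15 × 5/14 × 4/13 × 3/12 = 360/32760 = 1/91.

1/91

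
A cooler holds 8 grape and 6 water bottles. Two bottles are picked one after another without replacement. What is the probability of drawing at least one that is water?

P(no water) = 8/14 × 7/13 = 56/182 = 4/13.
P(at least one) = 1 − 4/13 = 9/13.

9/13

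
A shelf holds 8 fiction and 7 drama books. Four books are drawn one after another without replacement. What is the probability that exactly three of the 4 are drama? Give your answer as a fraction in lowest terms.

8/39

One ordering (drama drawn first) has probability 7/15 × 6/14 × 5/13 × 8/12 = 1680/32760 = 2/39.
There are C(4,3) = 4 such orderings, each equally likely, so P = 4 × 2/39 = 8/39.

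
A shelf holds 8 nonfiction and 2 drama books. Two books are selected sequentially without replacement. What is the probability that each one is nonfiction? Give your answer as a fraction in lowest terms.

28/45

P = 8/10 × 7/9 = 56/90 = 28/45.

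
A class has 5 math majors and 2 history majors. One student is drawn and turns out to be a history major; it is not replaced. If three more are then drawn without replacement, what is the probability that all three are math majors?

After the first draw, 5 of the remaining 6 students are math majors.
P = 5/6 × 4/5 × 3/4 = 60/120 = 1/2.

1/2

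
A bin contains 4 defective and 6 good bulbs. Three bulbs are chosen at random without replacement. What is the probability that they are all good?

1/6

P(all good) = 6/10 × 5/9 × 4/8 = 120/720 = 1/6.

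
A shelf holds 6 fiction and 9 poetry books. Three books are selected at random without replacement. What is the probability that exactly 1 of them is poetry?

27/91

One ordering (poetry drawn first) has probability 9/15 × 6/14 × 5/13 = 270/2730 = 9/91.
There are C(3,1) = 3 such orderings, each equally likely, so P = 3 × 9/91 = 27/91.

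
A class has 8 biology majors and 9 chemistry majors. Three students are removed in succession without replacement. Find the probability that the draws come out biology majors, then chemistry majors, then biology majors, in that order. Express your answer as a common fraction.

21/170

Multiply the probability of each draw given the previous ones:
P = 8/17 × 9/16 × 7/15 = 504/4080 = 21/170.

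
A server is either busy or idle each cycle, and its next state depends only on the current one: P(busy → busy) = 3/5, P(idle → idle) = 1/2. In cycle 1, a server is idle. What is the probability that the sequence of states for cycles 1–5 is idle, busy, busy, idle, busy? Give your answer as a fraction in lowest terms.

3/50

Cycle 1 is given. For each transition, use the conditional probability from the current state:
P(busy | idle) = 1/2; P(busy | busy) = 3/5; P(idle | busy) = 2/5; P(busy | idle) = 1/2.
P = 1/2 × 3/5 × 2/5 × 1/2 = 6/100 = 3/50.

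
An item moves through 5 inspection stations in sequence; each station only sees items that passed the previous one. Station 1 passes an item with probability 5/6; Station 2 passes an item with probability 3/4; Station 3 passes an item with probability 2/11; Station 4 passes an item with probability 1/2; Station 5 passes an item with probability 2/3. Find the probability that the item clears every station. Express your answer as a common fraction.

5/132

The events are sequential, so multiply the conditional probabilities:
P = 5/6 × 3/4 × 2/11 × 1/2 × 2/3 = 60/1584 = 5/132.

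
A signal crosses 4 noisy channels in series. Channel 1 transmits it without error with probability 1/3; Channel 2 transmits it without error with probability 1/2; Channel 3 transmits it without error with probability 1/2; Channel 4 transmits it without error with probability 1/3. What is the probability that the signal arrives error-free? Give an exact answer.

1/36

The events are sequential, so multiply the conditional probabilities:
P = 1/3 × 1/2 × 1/2 × 1/3 = 1/36.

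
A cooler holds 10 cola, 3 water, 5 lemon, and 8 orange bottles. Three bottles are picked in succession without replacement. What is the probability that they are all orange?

7/325

P = 8/26 × 7/25 × 6/24 = 336/15600 = 7/325.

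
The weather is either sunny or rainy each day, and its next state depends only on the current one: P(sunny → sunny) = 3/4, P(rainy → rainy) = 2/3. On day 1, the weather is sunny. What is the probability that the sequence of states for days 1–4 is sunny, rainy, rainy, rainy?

Day 1 is given. For each transition, use the conditional probability from the current state:
P(rainy | sunny) = 1/4; P(rainy | rainy) = 2/3; P(rainy | rainy) = 2/3.
P = 1/4 × 2/3 × 2/3 = 4/36 = 1/9.

1/9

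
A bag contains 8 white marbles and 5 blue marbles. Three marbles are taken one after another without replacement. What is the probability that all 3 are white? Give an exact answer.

P(every draw is white) = 8/13 × 7/12 × 6/11 = 336/1716 = 28/143.

28/143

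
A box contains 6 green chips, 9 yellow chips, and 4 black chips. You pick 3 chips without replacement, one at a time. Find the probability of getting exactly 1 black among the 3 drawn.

140/323

One ordering (black drawn first) has probability 4/19 × 15/18 × 14/17 = 840/5814 = 140/969.
There are C(3,1) = 3 such orderings, each equally likely, so P = 3 × 140/969 = 140/323.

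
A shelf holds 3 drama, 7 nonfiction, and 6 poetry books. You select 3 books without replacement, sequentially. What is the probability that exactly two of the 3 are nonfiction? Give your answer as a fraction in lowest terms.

One ordering (nonfiction drawn first) has probability 7/16 × 6/15 × 9/14 = 378/3360 = 9/80.
There are C(3,2) = 3 such orderings, each equally likely, so P = 3 × 9/80 = 27/80.

27/80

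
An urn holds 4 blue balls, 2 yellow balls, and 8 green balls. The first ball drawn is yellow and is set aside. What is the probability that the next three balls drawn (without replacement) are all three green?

28/143

After the first draw, 8 of the remaining 13 balls are green.
P = 8/13 × 7/12 × 6/11 = 336/1716 = 28/143.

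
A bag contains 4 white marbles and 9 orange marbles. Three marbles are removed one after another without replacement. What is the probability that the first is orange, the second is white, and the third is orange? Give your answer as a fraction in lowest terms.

Each draw changes the counts, so multiply the conditional probabilities along the sequence:
P = 9/13 × 4/12 × 8/11 = 288/1716 = 24/143.

24/143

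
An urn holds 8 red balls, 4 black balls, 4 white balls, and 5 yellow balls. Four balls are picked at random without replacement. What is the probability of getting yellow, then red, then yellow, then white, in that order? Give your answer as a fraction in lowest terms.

Multiply the probability of each draw given the previous ones:
P = 5/21 × 8/20 × 4/19 × 4/18 = 640/143640 = 16/3591.

16/3591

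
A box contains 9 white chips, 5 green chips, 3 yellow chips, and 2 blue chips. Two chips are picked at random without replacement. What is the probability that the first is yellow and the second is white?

Each draw changes the counts, so multiply the conditional probabilities along the sequence:
P = 3/19 × 9/18 = 27/342 = 3/38.

3/38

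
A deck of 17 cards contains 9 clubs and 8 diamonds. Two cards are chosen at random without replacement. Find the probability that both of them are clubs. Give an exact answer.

P(every draw is a club) = 9/17 × 8/16 = 72/272 = 9/34.

9/34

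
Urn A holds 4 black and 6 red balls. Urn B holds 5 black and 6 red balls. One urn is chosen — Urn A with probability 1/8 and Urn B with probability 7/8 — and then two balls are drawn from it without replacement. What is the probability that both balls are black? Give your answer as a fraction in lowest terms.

29/165

From Urn A: P(both black) = (4/10)(3/9) = 2/15.
From Urn B: P(both black) = (5/11)(4/10) = 2/11.
Total probability = (1/8)(2/15) + (7/8)(2/11) = 29/165.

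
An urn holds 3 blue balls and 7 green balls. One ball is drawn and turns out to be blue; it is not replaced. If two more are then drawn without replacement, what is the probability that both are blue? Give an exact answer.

After the first draw, 2 of the remaining 9 balls are blue.
P = 2/9 × 1/8 = 2/72 = 1/36.

1/36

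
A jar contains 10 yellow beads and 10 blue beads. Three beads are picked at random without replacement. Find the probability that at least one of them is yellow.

P(no yellow) = 10/20 × 9/19 × 8/18 = 720/6840 = 2/19.
P(at least one) = 1 − 2/19 = 17/19.

17/19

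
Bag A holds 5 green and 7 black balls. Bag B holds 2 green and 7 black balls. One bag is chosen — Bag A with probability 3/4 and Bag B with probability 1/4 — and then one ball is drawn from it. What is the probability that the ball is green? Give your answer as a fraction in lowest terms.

53/144

From Bag A: P(green) = 5/12.
From Bag B: P(green) = 2/9.
Total probability = (3/4)(5/12) + (1/4)(2/9) = 53/144.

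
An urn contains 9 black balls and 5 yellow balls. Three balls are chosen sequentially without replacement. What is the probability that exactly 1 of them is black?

One ordering (black drawn first) has probability 9/14 × 5/13 × 4/12 = 180/2184 = 15/182.
There are C(3,1) = 3 such orderings, each equally likely, so P = 3 × 15/182 = 45/182.

45/182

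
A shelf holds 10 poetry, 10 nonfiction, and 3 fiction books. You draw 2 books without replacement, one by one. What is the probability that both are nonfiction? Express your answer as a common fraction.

P(all nonfiction) = 10/23 × 9/22 = 90/506 = 45/253.

45/253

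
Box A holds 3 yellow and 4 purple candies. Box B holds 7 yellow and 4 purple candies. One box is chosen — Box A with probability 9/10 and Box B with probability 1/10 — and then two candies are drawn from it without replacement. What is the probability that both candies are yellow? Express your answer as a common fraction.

From Box A: P(both yellow) = (3/7)(2/6) = 1/7.
From Box B: P(both yellow) = (7/11)(6/10) = 21/55.
Total probability = (9/10)(1/7) + (1/10)(21/55) = 321/1925.

321/1925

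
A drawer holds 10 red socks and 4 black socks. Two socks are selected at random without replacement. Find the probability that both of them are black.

6/91

P = 4/14 × 3/13 = 12/182 = 6/91.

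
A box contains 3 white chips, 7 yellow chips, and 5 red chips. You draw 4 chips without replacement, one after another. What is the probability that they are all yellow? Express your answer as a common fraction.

P(all yellow) = 7/15 × 6/14 × 5/13 × 4/12 = 840/32760 = 1/39.

1/39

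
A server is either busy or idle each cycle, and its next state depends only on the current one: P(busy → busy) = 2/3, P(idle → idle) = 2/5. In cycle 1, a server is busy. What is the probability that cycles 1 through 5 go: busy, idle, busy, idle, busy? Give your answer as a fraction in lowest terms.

Cycle 1 is given. For each transition, use the conditional probability from the current state:
P(idle | busy) = 1/3; P(busy | idle) = 3/5; P(idle | busy) = 1/3; P(busy | idle) = 3/5.
P = 1/3 × 3/5 × 1/3 × 3/5 = 9/225 = 1/25.

1/25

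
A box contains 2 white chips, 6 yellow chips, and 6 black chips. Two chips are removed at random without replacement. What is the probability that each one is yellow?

P = 6/14 × 5/13 = 30/182 = 15/91.

15/91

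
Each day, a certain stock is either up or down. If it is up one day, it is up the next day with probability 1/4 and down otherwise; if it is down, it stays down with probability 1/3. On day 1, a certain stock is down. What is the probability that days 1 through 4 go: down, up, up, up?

Day 1 is given. For each transition, use the conditional probability from the current state:
P(up | down) = 2/3; P(up | up) = 1/4; P(up | up) = 1/4.
P = 2/3 × 1/4 × 1/4 = 2/48 = 1/24.

1/24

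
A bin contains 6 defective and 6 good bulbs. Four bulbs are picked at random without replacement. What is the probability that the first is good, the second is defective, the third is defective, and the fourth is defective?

Multiply the probability of each draw given the previous ones:
P = 6/12 × 6/11 × 5/10 × 4/9 = 720/11880 = 2/33.

2/33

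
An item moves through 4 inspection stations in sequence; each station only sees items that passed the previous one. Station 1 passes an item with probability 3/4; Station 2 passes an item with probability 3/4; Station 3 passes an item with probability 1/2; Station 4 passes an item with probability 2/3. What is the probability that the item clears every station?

Each stage is reached only if all earlier stages succeed, so
P = 3/4 × 3/4 × 1/2 × 2/3 = 18/96 = 3/16.

3/16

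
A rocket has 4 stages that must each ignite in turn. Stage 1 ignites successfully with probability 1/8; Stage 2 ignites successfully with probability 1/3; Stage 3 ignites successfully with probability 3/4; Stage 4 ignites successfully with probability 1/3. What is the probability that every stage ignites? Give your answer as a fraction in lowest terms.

Each stage is reached only if all earlier stages succeed, so
P = 1/8 × 1/3 × 3/4 × 1/3 = 3/288 = 1/96.

1/96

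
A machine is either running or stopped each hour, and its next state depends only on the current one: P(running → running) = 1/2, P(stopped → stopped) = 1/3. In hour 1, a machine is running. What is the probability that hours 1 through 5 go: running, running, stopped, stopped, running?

1/18

Hour 1 is given. For each transition, use the conditional probability from the current state:
P(running | running) = 1/2; P(stopped | running) = 1/2; P(stopped | stopped) = 1/3; P(running | stopped) = 2/3.
P = 1/2 × 1/2 × 1/3 × 2/3 = 2/36 = 1/18.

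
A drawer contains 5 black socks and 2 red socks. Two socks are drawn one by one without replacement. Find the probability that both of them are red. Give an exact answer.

1/21

P(every draw is red) = 2/7 × 1/6 = 2/42 = 1/21.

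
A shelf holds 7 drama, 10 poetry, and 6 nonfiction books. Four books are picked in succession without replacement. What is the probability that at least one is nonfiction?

185/253

P(no nonfiction) = 17/23 × 16/22 × 15/21 × 14/20 = 57120/212520 = 68/253.
P(at least one) = 1 − 68/253 = 185/253.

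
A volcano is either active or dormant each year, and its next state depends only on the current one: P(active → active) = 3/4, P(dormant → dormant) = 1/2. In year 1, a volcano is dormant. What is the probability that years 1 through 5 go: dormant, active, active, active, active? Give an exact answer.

27/128

Year 1 is given. For each transition, use the conditional probability from the current state:
P(active | dormant) = 1/2; P(active | active) = 3/4; P(active | active) = 3/4; P(active | active) = 3/4.
P = 1/2 × 3/4 × 3/4 × 3/4 = 27/128.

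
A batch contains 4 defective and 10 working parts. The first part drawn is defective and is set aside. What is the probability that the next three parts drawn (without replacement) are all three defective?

After the first draw, 3 of the remaining 13 parts are defective.
P = 3/13 × 2/12 × 1/11 = 6/1716 = 1/286.

1/286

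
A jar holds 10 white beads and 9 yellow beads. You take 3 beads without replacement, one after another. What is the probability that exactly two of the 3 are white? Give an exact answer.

135/323

One ordering (white drawn first) has probability 10/19 × 9/18 × 9/17 = 810/5814 = 45/323.
There are C(3,2) = 3 such orderings, each equally likely, so P = 3 × 45/323 = 135/323.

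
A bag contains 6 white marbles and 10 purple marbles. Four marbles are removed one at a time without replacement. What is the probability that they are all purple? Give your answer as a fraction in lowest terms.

3/26

P(all purple) = 10/16 × 9/15 × 8/14 × 7/13 = 5040/43680 = 3/26.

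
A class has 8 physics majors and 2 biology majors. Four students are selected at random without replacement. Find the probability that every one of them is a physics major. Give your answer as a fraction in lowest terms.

1/3

P = 8/10 × 7/9 × 6/8 × 5/7 = 1680/5040 = 1/3.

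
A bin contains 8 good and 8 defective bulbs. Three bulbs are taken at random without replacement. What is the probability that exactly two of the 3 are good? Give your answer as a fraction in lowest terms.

One ordering (good drawn first) has probability 8/16 × 7/15 × 8/14 = 448/3360 = 2/15.
There are C(3,2) = 3 such orderings, each equally likely, so P = 3 × 2/15 = 2/5.

2/5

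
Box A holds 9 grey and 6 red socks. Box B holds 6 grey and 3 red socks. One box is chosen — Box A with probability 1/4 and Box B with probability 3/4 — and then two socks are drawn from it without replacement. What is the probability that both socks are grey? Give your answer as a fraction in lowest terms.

223/560

From Box A: P(both grey) = (9/15)(8/14) = 12/35.
From Box B: P(both grey) = (6/9)(5/8) = 5/12.
Total probability = (1/4)(12/35) + (3/4)(5/12) = 223/560.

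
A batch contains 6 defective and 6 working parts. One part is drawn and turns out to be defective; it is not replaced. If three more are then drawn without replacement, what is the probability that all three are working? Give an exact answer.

4/33

After the first draw, 6 of the remaining 11 parts are working.
P = 6/11 × 5/10 × 4/9 = 120/990 = 4/33.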